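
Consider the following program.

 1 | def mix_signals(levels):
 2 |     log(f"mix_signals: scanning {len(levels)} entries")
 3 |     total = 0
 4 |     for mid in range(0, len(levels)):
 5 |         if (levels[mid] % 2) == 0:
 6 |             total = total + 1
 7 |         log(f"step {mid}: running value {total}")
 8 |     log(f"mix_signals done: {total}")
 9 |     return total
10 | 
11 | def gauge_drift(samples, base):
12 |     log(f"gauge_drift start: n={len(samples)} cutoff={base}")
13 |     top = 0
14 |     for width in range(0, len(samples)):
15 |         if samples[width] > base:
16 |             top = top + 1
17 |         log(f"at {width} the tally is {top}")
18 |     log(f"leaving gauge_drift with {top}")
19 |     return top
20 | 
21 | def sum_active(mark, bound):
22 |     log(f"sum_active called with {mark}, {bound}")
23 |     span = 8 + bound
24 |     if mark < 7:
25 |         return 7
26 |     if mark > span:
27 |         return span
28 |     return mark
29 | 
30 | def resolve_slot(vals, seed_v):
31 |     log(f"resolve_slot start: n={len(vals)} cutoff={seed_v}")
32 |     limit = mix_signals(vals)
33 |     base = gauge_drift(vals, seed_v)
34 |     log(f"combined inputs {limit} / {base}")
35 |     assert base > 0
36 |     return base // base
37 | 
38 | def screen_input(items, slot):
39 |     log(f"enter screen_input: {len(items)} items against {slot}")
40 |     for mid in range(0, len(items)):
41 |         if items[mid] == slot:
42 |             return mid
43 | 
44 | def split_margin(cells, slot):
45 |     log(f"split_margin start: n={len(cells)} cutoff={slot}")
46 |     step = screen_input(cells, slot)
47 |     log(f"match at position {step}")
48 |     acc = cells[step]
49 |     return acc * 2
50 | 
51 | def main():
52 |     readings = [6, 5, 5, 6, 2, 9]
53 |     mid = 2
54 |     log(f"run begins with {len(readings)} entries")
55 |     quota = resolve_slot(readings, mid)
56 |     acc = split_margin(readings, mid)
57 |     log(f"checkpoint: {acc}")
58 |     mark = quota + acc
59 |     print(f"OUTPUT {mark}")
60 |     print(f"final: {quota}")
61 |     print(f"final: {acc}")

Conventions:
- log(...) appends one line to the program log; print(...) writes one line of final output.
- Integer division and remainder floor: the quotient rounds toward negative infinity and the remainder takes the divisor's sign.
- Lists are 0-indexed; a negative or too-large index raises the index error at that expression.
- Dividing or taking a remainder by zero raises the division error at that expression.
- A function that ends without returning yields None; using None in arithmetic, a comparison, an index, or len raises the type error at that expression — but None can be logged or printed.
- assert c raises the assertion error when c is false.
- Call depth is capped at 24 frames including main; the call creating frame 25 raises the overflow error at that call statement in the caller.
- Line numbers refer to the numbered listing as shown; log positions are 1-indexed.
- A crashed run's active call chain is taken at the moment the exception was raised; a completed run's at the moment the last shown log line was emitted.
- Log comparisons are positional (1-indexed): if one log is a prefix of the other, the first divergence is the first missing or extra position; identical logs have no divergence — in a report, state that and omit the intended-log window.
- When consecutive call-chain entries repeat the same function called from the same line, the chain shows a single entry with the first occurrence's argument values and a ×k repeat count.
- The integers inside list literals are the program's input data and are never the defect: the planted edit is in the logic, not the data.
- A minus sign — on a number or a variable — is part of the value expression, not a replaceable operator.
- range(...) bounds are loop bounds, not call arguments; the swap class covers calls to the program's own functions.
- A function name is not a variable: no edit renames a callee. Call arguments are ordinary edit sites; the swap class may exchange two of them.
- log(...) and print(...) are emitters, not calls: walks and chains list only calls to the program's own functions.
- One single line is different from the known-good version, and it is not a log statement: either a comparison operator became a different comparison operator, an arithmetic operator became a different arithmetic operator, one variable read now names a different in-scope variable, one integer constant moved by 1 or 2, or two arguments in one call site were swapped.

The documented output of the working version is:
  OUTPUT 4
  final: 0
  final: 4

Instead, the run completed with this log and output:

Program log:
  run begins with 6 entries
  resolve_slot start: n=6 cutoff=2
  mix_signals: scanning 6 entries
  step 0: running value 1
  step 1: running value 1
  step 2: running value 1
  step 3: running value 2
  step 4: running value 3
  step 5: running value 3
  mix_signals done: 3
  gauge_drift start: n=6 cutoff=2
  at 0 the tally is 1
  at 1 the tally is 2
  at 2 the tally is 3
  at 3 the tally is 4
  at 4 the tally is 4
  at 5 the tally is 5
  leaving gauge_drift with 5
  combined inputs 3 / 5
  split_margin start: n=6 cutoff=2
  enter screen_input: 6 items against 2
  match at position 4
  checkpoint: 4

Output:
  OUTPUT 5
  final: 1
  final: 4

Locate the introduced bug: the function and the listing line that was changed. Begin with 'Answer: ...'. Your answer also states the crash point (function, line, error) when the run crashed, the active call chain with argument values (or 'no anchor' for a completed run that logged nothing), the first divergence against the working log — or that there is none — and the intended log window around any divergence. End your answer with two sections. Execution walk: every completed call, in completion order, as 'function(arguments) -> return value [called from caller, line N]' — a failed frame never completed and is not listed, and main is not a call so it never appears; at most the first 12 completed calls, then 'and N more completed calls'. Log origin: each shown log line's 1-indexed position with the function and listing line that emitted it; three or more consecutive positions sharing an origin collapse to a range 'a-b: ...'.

Answer: the defect is in resolve_slot at line 36.
The tell: Nothing in the log betrays the bug — only the output does.
Call chain: main.
First divergence: none — the logs agree in full.
Execution walk:
  mix_signals([6, 5, 5, 6, 2, 9]) -> 3  [called from resolve_slot, line 32]
  gauge_drift([6, 5, 5, 6, 2, 9], 2) -> 5  [called from resolve_slot, line 33]
  resolve_slot([6, 5, 5, 6, 2, 9], 2) -> 1  [called from main, line 55]
  screen_input([6, 5, 5, 6, 2, 9], 2) -> 4  [called from split_margin, line 46]
  split_margin([6, 5, 5, 6, 2, 9], 2) -> 4  [called from main, line 56]
Log origins:
  1: emitted by main (line 54)
  2: emitted by resolve_slot (line 31)
  3: emitted by mix_signals (line 2)
  4-9: emitted by mix_signals (line 7)
  10: emitted by mix_signals (line 8)
  11: emitted by gauge_drift (line 12)
  12-17: emitted by gauge_drift (line 17)
  18: emitted by gauge_drift (line 18)
  19: emitted by resolve_slot (line 34)
  20: emitted by split_margin (line 45)
  21: emitted by screen_input (line 39)
  22: emitted by split_margin (line 47)
  23: emitted by main (line 57)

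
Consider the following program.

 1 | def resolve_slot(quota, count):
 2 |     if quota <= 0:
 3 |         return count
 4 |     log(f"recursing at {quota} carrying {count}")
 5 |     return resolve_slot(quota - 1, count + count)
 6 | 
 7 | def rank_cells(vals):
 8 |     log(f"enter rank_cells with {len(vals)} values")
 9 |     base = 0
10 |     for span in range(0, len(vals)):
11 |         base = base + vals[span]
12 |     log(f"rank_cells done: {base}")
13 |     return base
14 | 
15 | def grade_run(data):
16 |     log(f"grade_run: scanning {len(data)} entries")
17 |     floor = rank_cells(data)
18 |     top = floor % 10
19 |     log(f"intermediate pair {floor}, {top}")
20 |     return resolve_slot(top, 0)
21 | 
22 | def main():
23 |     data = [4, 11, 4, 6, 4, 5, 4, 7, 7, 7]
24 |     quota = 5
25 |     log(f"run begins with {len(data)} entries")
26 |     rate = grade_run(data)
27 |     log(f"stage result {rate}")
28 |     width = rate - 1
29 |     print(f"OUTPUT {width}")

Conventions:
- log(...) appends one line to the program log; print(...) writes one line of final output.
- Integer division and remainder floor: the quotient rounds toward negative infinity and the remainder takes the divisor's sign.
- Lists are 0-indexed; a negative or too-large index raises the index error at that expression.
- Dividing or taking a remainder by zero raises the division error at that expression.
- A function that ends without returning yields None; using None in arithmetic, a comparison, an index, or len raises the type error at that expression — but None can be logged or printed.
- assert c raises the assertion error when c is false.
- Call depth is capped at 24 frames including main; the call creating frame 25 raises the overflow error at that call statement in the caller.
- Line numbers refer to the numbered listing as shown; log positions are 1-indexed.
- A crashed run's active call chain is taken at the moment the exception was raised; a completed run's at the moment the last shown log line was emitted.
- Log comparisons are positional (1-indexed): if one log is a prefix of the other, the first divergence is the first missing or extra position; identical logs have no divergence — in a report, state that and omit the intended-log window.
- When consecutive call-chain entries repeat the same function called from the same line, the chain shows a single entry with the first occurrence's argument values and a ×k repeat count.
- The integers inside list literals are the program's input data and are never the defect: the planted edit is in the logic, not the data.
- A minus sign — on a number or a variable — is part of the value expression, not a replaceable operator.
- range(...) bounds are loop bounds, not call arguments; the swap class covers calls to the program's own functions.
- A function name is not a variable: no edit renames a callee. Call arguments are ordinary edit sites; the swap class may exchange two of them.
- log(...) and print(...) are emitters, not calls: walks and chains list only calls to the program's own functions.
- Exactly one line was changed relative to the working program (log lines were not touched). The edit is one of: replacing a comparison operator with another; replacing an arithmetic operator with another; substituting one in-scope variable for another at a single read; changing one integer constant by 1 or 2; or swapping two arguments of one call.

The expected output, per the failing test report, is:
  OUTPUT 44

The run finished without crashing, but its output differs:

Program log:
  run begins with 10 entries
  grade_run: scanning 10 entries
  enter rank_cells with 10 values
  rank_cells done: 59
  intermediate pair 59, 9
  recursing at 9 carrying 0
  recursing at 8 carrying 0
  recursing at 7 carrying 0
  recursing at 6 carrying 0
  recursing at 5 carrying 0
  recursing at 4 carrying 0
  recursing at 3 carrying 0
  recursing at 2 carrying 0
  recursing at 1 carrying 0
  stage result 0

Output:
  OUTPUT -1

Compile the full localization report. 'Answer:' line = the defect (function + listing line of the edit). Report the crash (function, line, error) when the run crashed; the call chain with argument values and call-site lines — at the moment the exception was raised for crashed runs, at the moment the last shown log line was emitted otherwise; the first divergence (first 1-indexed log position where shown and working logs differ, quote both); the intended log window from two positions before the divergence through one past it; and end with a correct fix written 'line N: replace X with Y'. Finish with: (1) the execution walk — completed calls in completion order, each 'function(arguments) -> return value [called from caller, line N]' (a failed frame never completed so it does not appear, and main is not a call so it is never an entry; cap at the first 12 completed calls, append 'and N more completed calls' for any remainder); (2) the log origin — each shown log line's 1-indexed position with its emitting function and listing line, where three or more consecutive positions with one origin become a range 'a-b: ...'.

Answer: the defect is in resolve_slot at line 5.
Key fact: Log line 7 is where behavior first shows: 'recursing at 8 carrying 0' appears instead of 'recursing at 8 carrying 9'.
Call chain: main.
First divergence: position 7 — the shown line 'recursing at 8 carrying 0' should read 'recursing at 8 carrying 9'.
Intended log window:
  5: intermediate pair 59, 9
  6: recursing at 9 carrying 0
  7: recursing at 8 carrying 9
  8: recursing at 7 carrying 17
Execution walk:
  rank_cells([4, 11, 4, 6, 4, 5, 4, 7, 7, 7]) -> 59  [called from grade_run, line 17]
  resolve_slot(0, 0) -> 0  [called from resolve_slot, line 5]
  resolve_slot(1, 0) -> 0  [called from resolve_slot, line 5]
  resolve_slot(2, 0) -> 0  [called from resolve_slot, line 5]
  resolve_slot(3, 0) -> 0  [called from resolve_slot, line 5]
  resolve_slot(4, 0) -> 0  [called from resolve_slot, line 5]
  resolve_slot(5, 0) -> 0  [called from resolve_slot, line 5]
  resolve_slot(6, 0) -> 0  [called from resolve_slot, line 5]
  resolve_slot(7, 0) -> 0  [called from resolve_slot, line 5]
  resolve_slot(8, 0) -> 0  [called from resolve_slot, line 5]
  resolve_slot(9, 0) -> 0  [called from grade_run, line 20]
  grade_run([4, 11, 4, 6, 4, 5, 4, 7, 7, 7]) -> 0  [called from main, line 26]
Log origin:
  1: from main, line 25
  2: from grade_run, line 16
  3: from rank_cells, line 8
  4: from rank_cells, line 12
  5: from grade_run, line 19
  6-14: from resolve_slot, line 4
  15: from main, line 27
A correct fix: line 5: replace `count + count` with `count + quota`.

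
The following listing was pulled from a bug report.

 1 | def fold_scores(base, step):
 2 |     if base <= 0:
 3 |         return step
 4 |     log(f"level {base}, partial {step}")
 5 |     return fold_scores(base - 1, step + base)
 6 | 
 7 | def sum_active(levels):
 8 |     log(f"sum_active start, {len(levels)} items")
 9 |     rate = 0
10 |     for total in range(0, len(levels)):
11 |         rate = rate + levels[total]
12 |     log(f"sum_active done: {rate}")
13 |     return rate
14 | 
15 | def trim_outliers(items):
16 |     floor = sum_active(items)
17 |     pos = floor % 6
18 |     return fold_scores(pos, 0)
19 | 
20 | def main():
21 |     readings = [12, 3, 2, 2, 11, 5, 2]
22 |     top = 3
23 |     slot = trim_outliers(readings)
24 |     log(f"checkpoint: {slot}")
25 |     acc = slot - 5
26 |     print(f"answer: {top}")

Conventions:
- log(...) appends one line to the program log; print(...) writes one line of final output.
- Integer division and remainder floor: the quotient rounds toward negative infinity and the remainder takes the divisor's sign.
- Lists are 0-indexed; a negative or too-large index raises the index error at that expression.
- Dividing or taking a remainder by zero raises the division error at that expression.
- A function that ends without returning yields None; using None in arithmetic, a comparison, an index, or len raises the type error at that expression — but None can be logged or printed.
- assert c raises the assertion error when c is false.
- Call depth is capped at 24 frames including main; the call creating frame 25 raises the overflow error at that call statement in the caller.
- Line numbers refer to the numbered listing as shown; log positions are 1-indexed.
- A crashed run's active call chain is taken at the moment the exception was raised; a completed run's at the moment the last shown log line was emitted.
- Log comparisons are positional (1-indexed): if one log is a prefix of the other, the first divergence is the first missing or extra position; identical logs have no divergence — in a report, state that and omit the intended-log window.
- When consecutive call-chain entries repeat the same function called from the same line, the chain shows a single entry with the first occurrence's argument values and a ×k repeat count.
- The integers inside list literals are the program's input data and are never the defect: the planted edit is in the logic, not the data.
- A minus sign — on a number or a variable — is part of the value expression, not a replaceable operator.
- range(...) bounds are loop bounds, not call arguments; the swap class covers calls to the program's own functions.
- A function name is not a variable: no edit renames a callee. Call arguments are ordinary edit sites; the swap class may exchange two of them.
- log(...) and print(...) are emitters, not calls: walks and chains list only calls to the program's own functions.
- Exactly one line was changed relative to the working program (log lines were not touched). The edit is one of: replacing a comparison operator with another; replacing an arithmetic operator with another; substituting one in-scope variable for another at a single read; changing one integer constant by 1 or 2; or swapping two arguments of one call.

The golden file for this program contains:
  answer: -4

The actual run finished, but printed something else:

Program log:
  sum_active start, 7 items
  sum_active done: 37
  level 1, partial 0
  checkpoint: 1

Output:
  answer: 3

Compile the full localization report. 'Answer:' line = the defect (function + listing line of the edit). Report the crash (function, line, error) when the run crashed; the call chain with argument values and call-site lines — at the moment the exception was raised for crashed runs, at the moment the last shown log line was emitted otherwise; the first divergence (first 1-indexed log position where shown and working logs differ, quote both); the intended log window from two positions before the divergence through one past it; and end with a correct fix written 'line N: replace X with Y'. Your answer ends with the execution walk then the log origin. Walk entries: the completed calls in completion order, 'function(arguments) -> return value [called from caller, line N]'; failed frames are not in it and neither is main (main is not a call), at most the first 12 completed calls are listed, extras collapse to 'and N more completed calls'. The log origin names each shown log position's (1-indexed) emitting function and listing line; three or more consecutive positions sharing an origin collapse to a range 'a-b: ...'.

Answer: the defect is in main at line 26.
Core observation: No log line changed; the fault shows up purely in the output.
Call chain: main.
First divergence: there is none — every log position agrees.
Execution walk:
  sum_active([12, 3, 2, 2, 11, 5, 2]) -> 37  [called from trim_outliers, line 16]
  fold_scores(0, 1) -> 1  [called from fold_scores, line 5]
  fold_scores(1, 0) -> 1  [called from trim_outliers, line 18]
  trim_outliers([12, 3, 2, 2, 11, 5, 2]) -> 1  [called from main, line 23]
Log line origins:
  1: emitted by sum_active (line 8)
  2: emitted by sum_active (line 12)
  3: emitted by fold_scores (line 4)
  4: emitted by main (line 24)
A correct fix: line 26: replace `top` with `acc`.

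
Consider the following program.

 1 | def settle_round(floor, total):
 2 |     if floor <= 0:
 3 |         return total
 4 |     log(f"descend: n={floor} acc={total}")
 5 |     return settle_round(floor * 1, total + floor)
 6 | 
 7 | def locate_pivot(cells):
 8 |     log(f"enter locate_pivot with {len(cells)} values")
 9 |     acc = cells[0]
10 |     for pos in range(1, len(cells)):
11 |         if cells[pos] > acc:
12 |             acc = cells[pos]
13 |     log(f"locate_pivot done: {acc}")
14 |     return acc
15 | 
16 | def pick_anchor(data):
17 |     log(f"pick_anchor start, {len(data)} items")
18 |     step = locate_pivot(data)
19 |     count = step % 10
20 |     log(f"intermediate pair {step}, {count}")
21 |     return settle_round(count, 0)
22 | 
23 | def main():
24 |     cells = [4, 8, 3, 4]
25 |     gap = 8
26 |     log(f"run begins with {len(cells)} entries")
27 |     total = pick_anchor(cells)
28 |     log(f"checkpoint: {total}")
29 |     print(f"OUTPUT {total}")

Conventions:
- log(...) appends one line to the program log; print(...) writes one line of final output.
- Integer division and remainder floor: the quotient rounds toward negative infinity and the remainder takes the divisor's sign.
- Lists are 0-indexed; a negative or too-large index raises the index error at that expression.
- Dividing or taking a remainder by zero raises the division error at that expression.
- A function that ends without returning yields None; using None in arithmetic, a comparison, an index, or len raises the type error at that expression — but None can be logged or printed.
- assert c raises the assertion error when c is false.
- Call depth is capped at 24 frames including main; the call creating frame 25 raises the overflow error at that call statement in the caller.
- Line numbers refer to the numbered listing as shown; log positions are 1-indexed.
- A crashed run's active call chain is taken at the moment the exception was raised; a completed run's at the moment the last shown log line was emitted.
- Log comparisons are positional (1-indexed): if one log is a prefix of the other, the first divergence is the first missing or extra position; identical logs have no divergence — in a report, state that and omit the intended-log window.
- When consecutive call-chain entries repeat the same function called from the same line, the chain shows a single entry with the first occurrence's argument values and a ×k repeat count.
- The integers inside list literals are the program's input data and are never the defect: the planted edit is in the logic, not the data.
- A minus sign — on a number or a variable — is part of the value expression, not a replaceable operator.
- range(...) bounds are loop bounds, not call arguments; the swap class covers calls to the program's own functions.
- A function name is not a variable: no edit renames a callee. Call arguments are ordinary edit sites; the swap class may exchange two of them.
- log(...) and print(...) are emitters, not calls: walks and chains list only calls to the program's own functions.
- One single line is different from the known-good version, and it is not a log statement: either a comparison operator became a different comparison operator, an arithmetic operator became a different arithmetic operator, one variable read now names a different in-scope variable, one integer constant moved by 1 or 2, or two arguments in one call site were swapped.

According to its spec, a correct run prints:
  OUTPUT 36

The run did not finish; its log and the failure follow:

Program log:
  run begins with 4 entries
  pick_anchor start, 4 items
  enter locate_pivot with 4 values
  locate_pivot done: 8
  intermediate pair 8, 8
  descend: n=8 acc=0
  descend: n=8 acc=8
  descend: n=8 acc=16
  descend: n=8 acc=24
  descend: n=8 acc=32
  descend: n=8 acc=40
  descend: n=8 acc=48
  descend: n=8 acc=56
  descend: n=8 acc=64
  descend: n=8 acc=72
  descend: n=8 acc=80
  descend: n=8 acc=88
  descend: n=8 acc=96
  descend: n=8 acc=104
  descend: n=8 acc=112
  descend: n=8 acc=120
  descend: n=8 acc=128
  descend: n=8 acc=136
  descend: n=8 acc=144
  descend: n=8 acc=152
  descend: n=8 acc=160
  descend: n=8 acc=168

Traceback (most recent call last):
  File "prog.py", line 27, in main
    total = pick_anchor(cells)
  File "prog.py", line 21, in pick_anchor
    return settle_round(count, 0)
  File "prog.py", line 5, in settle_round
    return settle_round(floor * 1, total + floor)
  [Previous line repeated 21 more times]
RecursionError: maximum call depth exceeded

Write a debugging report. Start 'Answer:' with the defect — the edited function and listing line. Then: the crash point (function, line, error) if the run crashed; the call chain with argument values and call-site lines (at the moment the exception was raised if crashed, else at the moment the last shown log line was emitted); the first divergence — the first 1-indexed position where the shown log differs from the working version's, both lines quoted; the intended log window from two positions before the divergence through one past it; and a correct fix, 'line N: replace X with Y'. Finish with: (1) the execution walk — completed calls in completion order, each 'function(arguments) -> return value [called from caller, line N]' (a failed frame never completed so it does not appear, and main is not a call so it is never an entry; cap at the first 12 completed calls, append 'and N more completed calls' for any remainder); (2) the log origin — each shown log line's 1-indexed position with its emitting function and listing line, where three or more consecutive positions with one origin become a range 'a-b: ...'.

Answer: the defect is in settle_round at line 5.
Key observation: Position 7 is the first bad log line: 'descend: n=8 acc=8' should read 'descend: n=7 acc=8'.
Crash: settle_round, line 5, RecursionError.
Call chain: main -> pick_anchor([4, 8, 3, 4]) (called at line 27) -> settle_round(8, 0) (called at line 21) -> settle_round(8, 8) (called at line 5) ×21.
First divergence: position 7 — shown 'descend: n=8 acc=8', intended 'descend: n=7 acc=8'.
Intended log window:
  5: intermediate pair 8, 8
  6: descend: n=8 acc=0
  7: descend: n=7 acc=8
  8: descend: n=6 acc=15
Execution walk:
  locate_pivot([4, 8, 3, 4]) -> 8  [called from pick_anchor, line 18]
Origin of each log line:
  1 — main, line 26
  2 — pick_anchor, line 17
  3 — locate_pivot, line 8
  4 — locate_pivot, line 13
  5 — pick_anchor, line 20
  6-27 — settle_round, line 4
A correct fix: line 5: replace `*` with `-`.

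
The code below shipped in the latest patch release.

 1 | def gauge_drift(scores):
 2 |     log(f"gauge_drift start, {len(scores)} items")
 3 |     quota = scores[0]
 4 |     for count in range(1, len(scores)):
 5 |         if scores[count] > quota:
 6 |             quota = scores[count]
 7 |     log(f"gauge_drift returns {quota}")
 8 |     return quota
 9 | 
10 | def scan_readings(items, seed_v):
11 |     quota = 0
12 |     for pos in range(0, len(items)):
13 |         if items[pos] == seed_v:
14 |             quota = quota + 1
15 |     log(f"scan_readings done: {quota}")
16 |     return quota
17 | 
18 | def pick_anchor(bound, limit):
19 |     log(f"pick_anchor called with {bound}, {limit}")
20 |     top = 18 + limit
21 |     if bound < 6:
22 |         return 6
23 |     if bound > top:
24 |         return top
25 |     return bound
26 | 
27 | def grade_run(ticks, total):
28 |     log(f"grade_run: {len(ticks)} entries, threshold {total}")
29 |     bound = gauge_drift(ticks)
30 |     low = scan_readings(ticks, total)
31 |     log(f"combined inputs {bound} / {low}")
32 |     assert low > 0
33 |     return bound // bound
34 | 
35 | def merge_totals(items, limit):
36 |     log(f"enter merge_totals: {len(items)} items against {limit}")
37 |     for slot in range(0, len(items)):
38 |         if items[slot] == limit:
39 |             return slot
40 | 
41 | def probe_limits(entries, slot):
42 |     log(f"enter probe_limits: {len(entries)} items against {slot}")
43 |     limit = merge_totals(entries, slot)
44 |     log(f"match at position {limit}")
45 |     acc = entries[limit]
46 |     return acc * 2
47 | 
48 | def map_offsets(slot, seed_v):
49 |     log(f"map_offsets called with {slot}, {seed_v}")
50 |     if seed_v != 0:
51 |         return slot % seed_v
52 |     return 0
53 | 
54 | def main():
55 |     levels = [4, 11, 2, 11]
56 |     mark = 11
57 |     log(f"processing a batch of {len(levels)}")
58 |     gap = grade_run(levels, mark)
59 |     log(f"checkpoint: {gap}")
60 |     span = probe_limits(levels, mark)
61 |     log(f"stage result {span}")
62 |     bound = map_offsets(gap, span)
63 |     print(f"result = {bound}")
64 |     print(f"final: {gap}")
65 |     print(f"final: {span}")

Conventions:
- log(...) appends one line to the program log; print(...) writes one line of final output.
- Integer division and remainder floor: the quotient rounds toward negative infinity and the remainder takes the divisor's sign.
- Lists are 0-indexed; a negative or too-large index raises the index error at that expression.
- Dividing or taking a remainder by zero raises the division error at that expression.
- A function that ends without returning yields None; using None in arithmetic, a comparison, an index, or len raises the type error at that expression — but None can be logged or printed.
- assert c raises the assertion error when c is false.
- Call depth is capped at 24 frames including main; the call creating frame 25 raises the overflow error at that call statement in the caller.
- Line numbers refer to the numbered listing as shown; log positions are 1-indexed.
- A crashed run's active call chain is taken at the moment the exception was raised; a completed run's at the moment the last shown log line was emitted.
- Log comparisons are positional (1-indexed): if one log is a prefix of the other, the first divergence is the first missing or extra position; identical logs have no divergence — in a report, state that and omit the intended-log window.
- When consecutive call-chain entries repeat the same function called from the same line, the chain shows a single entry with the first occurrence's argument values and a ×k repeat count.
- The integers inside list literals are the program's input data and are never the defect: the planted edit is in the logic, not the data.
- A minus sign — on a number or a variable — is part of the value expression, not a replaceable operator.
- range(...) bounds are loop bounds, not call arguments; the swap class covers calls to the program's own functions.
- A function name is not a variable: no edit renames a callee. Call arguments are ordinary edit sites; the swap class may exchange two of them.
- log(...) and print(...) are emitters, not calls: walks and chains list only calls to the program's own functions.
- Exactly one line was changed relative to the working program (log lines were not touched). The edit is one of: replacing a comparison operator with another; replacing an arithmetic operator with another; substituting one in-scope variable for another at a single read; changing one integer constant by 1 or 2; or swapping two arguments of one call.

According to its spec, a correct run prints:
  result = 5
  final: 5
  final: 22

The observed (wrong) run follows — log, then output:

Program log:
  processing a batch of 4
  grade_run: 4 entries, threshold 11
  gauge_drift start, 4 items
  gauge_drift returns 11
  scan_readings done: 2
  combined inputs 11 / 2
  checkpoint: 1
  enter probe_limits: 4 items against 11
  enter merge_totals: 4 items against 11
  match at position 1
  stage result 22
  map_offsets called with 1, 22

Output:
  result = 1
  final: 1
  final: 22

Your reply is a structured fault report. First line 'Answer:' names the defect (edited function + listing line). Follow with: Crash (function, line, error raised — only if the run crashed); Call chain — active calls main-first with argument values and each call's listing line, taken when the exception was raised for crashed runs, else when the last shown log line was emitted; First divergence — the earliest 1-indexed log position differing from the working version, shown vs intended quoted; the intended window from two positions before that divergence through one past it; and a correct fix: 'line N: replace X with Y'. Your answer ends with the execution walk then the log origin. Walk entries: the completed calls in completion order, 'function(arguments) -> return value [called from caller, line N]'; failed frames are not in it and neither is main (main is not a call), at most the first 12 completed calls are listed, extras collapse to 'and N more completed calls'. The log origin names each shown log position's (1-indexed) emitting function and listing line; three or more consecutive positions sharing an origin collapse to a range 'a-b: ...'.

Answer: the defect is in grade_run at line 33.
The tell: The earliest visible damage is log position 7 — 'checkpoint: 1' rather than the intended 'checkpoint: 5'.
Call chain: main -> map_offsets(1, 22) (called at line 62).
First divergence: at position 7 the run shows 'checkpoint: 1' where the working version logs 'checkpoint: 5'.
Intended log window:
  5: scan_readings done: 2
  6: combined inputs 11 / 2
  7: checkpoint: 5
  8: enter probe_limits: 4 items against 11
Execution walk:
  gauge_drift([4, 11, 2, 11]) -> 11  [called from grade_run, line 29]
  scan_readings([4, 11, 2, 11], 11) -> 2  [called from grade_run, line 30]
  grade_run([4, 11, 2, 11], 11) -> 1  [called from main, line 58]
  merge_totals([4, 11, 2, 11], 11) -> 1  [called from probe_limits, line 43]
  probe_limits([4, 11, 2, 11], 11) -> 22  [called from main, line 60]
  map_offsets(1, 22) -> 1  [called from main, line 62]
Origin of each log line:
  1: from main, line 57
  2: from grade_run, line 28
  3: from gauge_drift, line 2
  4: from gauge_drift, line 7
  5: from scan_readings, line 15
  6: from grade_run, line 31
  7: from main, line 59
  8: from probe_limits, line 42
  9: from merge_totals, line 36
  10: from probe_limits, line 44
  11: from main, line 61
  12: from map_offsets, line 49
A correct fix: line 33: replace `bound // bound` with `bound // low`.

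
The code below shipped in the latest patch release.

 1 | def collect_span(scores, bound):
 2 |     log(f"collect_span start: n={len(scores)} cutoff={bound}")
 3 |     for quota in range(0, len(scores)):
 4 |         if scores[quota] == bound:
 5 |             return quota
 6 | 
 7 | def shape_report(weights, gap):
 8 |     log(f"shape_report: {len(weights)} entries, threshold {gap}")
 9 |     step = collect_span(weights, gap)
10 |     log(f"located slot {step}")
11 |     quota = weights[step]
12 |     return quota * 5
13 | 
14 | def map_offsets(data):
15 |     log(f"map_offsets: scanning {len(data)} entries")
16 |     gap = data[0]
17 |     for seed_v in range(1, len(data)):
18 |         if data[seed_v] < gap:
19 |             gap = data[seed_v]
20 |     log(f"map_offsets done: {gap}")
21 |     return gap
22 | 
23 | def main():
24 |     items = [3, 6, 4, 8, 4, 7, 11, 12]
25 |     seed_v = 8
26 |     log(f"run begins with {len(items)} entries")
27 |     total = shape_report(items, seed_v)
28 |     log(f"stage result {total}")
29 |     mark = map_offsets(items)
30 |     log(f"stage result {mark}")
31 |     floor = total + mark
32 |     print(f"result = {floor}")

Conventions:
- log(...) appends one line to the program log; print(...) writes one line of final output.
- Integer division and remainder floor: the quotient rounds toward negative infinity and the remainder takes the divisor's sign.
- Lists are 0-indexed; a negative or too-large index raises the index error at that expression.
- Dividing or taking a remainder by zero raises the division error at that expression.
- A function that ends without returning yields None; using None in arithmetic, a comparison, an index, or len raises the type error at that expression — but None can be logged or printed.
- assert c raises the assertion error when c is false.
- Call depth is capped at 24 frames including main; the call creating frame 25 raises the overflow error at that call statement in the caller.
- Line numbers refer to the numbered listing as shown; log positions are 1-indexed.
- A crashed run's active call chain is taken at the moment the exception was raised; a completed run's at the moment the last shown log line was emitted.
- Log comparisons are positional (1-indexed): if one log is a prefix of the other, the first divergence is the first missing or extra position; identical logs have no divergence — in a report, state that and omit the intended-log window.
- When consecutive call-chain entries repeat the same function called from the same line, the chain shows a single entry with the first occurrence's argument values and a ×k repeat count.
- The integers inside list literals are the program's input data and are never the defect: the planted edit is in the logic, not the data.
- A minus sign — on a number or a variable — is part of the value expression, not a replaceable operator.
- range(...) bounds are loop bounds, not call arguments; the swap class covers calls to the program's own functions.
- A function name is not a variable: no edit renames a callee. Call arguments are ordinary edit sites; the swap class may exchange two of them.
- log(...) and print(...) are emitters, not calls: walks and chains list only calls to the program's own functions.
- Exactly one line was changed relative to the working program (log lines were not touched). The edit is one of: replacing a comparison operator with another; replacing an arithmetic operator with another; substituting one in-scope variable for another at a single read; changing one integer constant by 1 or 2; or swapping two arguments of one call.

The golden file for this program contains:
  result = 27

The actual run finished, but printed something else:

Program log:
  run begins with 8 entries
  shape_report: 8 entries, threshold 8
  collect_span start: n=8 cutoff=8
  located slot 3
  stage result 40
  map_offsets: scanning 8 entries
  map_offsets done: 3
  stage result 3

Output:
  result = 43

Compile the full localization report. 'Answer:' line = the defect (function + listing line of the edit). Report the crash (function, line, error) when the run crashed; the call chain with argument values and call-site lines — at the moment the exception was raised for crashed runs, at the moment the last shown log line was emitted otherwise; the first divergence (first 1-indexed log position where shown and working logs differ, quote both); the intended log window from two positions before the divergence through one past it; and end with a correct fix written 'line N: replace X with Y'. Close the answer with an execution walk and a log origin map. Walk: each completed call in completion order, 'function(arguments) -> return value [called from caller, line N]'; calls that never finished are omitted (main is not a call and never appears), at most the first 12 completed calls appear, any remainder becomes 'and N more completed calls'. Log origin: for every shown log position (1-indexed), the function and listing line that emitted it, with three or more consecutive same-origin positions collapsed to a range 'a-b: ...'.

Answer: the defect is in shape_report at line 12.
The tell: At log position 5 the runs split — shown 'stage result 40', but the working version logs 'stage result 24'.
Call chain: main.
First divergence: position 5 — the shown line 'stage result 40' should read 'stage result 24'.
Intended log window:
  3: collect_span start: n=8 cutoff=8
  4: located slot 3
  5: stage result 24
  6: map_offsets: scanning 8 entries
Execution walk:
  collect_span([3, 6, 4, 8, 4, 7, 11, 12], 8) -> 3  [called from shape_report, line 9]
  shape_report([3, 6, 4, 8, 4, 7, 11, 12], 8) -> 40  [called from main, line 27]
  map_offsets([3, 6, 4, 8, 4, 7, 11, 12]) -> 3  [called from main, line 29]
Log line origins:
  1 — main, line 26
  2 — shape_report, line 8
  3 — collect_span, line 2
  4 — shape_report, line 10
  5 — main, line 28
  6 — map_offsets, line 15
  7 — map_offsets, line 20
  8 — main, line 30
A correct fix: line 12: replace `5` with `3`.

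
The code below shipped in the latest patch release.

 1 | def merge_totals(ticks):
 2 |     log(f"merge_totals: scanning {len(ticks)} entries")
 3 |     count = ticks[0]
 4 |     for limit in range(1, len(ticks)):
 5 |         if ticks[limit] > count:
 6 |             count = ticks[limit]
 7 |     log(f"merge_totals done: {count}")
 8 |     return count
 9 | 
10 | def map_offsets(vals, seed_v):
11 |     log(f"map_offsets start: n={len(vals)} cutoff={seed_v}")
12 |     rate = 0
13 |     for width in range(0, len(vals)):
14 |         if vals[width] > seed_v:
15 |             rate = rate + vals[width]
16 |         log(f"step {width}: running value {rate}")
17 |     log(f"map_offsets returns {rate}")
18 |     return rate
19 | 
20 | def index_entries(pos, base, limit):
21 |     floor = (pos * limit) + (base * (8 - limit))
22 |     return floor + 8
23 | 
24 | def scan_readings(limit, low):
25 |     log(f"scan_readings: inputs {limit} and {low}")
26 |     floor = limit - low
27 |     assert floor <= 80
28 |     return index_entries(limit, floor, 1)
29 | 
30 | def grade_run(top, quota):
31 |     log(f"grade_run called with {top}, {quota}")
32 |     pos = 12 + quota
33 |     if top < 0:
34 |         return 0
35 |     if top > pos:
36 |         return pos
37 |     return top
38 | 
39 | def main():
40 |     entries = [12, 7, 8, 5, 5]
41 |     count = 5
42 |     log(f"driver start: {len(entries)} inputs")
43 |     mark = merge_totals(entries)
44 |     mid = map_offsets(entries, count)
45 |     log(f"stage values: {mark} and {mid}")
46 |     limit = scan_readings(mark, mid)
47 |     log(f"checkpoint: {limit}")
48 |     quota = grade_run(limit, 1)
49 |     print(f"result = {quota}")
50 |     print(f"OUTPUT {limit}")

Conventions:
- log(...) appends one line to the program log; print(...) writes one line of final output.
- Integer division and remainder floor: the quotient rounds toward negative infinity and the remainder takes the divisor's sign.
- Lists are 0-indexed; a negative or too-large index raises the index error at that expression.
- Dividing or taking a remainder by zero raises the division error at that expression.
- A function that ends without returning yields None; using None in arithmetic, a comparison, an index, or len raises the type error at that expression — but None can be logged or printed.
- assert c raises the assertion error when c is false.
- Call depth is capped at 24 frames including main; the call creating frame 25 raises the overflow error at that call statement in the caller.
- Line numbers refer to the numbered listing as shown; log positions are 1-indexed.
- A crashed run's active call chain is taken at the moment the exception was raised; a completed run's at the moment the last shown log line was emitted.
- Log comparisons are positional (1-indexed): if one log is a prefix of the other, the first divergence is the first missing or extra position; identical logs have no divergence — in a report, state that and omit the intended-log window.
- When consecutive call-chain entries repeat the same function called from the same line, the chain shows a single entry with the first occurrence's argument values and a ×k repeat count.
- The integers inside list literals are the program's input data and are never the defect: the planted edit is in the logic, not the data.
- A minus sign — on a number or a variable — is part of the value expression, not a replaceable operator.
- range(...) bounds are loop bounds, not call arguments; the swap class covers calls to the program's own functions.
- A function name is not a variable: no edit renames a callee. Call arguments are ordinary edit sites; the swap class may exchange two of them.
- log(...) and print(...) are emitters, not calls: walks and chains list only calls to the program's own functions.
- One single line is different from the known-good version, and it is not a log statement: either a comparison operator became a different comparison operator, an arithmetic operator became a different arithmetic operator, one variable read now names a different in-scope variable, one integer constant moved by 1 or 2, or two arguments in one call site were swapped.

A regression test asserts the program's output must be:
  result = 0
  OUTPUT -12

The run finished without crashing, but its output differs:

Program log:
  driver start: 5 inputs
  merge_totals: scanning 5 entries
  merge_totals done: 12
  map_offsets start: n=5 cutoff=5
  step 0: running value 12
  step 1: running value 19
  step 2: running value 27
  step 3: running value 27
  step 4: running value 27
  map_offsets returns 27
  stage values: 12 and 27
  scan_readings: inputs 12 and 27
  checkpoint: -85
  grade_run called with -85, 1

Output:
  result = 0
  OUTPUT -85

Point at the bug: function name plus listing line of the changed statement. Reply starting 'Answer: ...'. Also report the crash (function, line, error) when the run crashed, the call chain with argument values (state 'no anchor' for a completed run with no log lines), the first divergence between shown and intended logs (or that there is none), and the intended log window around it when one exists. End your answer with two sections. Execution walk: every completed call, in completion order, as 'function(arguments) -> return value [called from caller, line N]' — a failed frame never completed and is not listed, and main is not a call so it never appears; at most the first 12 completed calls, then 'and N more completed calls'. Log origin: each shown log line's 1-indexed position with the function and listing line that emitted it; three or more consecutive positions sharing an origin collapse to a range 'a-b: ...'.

Answer: the defect is in index_entries at line 22.
The tell: Position 13 is the first bad log line: 'checkpoint: -85' should read 'checkpoint: -12'.
Call chain: main -> grade_run(-85, 1) (called at line 48).
First divergence: at position 13 the run shows 'checkpoint: -85' where the working version logs 'checkpoint: -12'.
Intended log window:
  11: stage values: 12 and 27
  12: scan_readings: inputs 12 and 27
  13: checkpoint: -12
  14: grade_run called with -12, 1
Execution walk:
  merge_totals([12, 7, 8, 5, 5]) -> 12  [called from main, line 43]
  map_offsets([12, 7, 8, 5, 5], 5) -> 27  [called from main, line 44]
  index_entries(12, -15, 1) -> -85  [called from scan_readings, line 28]
  scan_readings(12, 27) -> -85  [called from main, line 46]
  grade_run(-85, 1) -> 0  [called from main, line 48]
Log origin:
  1: from main, line 42
  2: from merge_totals, line 2
  3: from merge_totals, line 7
  4: from map_offsets, line 11
  5-9: from map_offsets, line 16
  10: from map_offsets, line 17
  11: from main, line 45
  12: from scan_readings, line 25
  13: from main, line 47
  14: from grade_run, line 31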